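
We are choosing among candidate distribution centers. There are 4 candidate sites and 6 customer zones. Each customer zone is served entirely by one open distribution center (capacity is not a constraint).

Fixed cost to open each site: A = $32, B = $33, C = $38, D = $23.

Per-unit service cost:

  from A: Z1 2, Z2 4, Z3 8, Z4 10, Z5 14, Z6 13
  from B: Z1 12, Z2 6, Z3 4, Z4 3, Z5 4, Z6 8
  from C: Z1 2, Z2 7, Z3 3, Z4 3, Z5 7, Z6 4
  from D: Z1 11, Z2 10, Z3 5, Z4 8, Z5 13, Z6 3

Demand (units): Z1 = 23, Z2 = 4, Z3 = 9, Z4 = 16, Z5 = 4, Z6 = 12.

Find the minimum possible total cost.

Minimum total cost: 263

For any fixed open set, each customer zone goes to its cheapest open site; total = fixed + service.
{C}: Z1→C 2·23=46, Z2→C 7·4=28, Z3→C 3·9=27, Z4→C 3·16=48, Z5→C 7·4=28, Z6→C 4·12=48. Service 225; fixed 38; total 263.
{C, D}: service 213 + fixed 61 = 274
{B, C}: service 209 + fixed 71 = 280
{A, B, C, D}: service 189 + fixed 126 = 315
No other subset beats 263.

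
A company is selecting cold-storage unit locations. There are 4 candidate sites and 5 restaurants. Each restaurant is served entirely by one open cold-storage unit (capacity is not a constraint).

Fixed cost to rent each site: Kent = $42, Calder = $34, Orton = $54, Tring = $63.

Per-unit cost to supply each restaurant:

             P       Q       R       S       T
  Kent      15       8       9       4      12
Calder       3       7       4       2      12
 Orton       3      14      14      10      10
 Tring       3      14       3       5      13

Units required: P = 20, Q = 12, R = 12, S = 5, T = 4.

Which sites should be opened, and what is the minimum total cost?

Open Calder only; minimum total cost 284.

For any fixed open set, each restaurant goes to its cheapest open site; total = fixed + service.
{Calder}: P→Calder 3·20=60, Q→Calder 7·12=84, R→Calder 4·12=48, S→Calder 2·5=10, T→Calder 12·4=48. Service 250; fixed 34; total 284.
{Kent, Calder}: service 250 + fixed 76 = 326
{Calder, Orton}: P→Calder 3·20=60, Q→Calder 7·12=84, R→Calder 4·12=48, S→Calder 2·5=10, T→Orton 10·4=40. Service 242; fixed 88; total 330.
{Kent, Calder, Orton, Tring}: P→Calder 3·20=60, Q→Calder 7·12=84, R→Tring 3·12=36, S→Calder 2·5=10, T→Orton 10·4=40. Service 230; fixed 193; total 423.
(All 15 nonempty subsets were checked; Calder only is lowest.)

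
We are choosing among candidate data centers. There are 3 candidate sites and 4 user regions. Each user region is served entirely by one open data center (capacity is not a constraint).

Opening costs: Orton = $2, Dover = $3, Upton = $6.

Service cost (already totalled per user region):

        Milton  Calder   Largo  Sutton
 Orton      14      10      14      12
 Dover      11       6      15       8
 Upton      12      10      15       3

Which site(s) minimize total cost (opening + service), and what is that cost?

For any fixed open set, each user region goes to its cheapest open site; total = fixed + service.
{Dover}: Milton→Dover 11, Calder→Dover 6, Largo→Dover 15, Sutton→Dover 8. Service 40; fixed 3; total 43.
{Orton, Dover}: service 39 + fixed 5 = 44
{Dover, Upton}: service 35 + fixed 9 = 44
{Orton, Dover, Upton}: Milton→Dover 11, Calder→Dover 6, Largo→Orton 14, Sutton→Upton 3. Service 34; fixed 11; total 45.
(All 7 nonempty subsets were checked; Dover only is lowest.)

Open Dover only; minimum total cost 43.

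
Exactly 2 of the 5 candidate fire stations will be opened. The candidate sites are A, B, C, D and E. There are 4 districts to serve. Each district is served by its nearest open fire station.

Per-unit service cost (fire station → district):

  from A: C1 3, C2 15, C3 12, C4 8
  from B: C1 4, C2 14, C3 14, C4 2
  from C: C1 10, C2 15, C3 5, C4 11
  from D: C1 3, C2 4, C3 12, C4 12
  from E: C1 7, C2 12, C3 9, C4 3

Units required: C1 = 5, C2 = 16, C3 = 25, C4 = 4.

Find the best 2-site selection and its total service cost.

With exactly 2 open, each district uses its cheapest among the chosen.
{C, D}: C1→D 3·5=15, C2→D 4·16=64, C3→C 5·25=125, C4→C 11·4=44. Service cost 248.
{D, E}: service cost 316
{C, E}: service cost 364
Among all 10 size-2 choices, {C, D} is lowest.

Choose C and D; total service cost 248.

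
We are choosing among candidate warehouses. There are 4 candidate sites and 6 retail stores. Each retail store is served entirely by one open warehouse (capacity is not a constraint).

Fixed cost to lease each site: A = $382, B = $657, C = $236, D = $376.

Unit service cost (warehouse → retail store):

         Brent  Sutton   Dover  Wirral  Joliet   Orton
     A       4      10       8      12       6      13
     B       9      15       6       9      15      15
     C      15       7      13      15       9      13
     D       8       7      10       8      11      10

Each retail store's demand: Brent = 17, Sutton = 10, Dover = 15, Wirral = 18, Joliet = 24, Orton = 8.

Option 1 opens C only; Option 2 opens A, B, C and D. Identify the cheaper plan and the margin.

Option 1: {C}: Brent→C 15·17=255, Sutton→C 7·10=70, Dover→C 13·15=195, Wirral→C 15·18=270, Joliet→C 9·24=216, Orton→C 13·8=104. Service 1110; fixed 236; total 1346.
Option 2: {A, B, C, D}: Brent→A 4·17=68, Sutton→C 7·10=70, Dover→B 6·15=90, Wirral→D 8·18=144, Joliet→A 6·24=144, Orton→D 10·8=80. Service 596; fixed 1651; total 2247.
Difference: |1346 − 2247| = 901.

Option 1 is cheaper by 901.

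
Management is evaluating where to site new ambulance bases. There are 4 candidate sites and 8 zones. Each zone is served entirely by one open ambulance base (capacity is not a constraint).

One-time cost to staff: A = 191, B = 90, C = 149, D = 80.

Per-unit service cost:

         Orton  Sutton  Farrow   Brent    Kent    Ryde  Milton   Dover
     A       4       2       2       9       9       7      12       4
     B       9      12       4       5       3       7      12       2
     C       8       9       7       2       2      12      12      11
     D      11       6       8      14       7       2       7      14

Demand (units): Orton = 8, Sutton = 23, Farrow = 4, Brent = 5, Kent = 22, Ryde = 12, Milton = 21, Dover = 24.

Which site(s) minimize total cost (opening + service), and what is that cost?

For any fixed open set, each zone goes to its cheapest open site; total = fixed + service.
{B, D}: Orton→B 9·8=72, Sutton→D 6·23=138, Farrow→B 4·4=16, Brent→B 5·5=25, Kent→B 3·22=66, Ryde→D 2·12=24, Milton→D 7·21=147, Dover→B 2·24=48. Service 536; fixed 170; total 706.
{A, B, D}: service 396 + fixed 361 = 757
{B, C, D}: service 491 + fixed 319 = 810
{A, B, C, D}: service 359 + fixed 510 = 869
No other subset beats 706.

Open B and D; minimum total cost 706.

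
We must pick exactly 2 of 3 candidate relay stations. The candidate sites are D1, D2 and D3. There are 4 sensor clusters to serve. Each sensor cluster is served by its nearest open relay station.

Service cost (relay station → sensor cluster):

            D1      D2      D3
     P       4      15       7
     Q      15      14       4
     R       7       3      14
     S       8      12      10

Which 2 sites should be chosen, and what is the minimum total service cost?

With exactly 2 open, each sensor cluster uses its cheapest among the chosen.
{D1, D3}: P→D1 4, Q→D3 4, R→D1 7, S→D1 8. Service cost 23.
{D2, D3}: service cost 24
{D1, D2}: service cost 29
Among all 3 size-2 choices, {D1, D3} is lowest.

Choose D1 and D3; total service cost 23.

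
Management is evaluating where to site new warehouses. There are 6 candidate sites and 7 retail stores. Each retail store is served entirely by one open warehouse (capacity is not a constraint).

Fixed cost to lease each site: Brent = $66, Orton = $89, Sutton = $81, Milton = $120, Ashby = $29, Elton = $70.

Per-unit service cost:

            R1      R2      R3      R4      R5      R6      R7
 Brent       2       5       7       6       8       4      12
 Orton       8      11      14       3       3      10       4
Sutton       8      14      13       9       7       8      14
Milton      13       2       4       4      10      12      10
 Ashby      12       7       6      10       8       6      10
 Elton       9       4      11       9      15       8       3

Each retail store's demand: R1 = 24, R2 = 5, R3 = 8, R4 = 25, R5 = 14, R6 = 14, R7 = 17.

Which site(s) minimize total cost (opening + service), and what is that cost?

For any fixed open set, each retail store goes to its cheapest open site; total = fixed + service.
{Brent, Orton}: R1→Brent 2·24=48, R2→Brent 5·5=25, R3→Brent 7·8=56, R4→Orton 3·25=75, R5→Orton 3·14=42, R6→Brent 4·14=56, R7→Orton 4·17=68. Service 370; fixed 155; total 525.
{Brent, Orton, Ashby}: R1→Brent 2·24=48, R2→Brent 5·5=25, R3→Ashby 6·8=48, R4→Orton 3·25=75, R5→Orton 3·14=42, R6→Brent 4·14=56, R7→Orton 4·17=68. Service 362; fixed 184; total 546.
{Brent, Orton, Elton}: R1→Brent 2·24=48, R2→Elton 4·5=20, R3→Brent 7·8=56, R4→Orton 3·25=75, R5→Orton 3·14=42, R6→Brent 4·14=56, R7→Elton 3·17=51. Service 348; fixed 225; total 573.
{Brent, Orton, Sutton, Milton, Ashby, Elton}: service 314 + fixed 455 = 769
No other subset beats 525.

Open Brent and Orton; minimum total cost 525.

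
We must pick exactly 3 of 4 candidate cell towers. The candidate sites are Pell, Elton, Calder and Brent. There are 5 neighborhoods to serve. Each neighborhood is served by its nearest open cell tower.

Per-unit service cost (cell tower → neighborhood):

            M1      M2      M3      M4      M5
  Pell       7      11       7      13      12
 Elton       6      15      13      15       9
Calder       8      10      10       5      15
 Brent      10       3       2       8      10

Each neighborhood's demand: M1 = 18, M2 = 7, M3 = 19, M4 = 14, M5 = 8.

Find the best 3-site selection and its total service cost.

Choose Elton, Calder and Brent; total service cost 309.

With exactly 3 open, each neighborhood uses its cheapest among the chosen.
{Elton, Calder, Brent}: M1→Elton 6·18=108, M2→Brent 3·7=21, M3→Brent 2·19=38, M4→Calder 5·14=70, M5→Elton 9·8=72. Service cost 309.
{Pell, Calder, Brent}: service cost 335
{Pell, Elton, Brent}: service cost 351
Among all 4 size-3 choices, {Elton, Calder, Brent} is lowest.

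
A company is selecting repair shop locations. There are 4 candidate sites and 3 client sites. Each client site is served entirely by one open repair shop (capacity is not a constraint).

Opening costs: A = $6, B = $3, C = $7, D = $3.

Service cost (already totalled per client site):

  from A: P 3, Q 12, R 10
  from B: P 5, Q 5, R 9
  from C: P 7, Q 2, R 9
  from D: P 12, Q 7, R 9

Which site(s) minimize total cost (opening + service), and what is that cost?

Open B only; minimum total cost 22.

For any fixed open set, each client site goes to its cheapest open site; total = fixed + service.
{B}: P→B 5, Q→B 5, R→B 9. Service 19; fixed 3; total 22.
{B, D}: service 19 + fixed 6 = 25
{C}: service 18 + fixed 7 = 25
{A, B, C, D}: service 14 + fixed 19 = 33
No other subset beats 22.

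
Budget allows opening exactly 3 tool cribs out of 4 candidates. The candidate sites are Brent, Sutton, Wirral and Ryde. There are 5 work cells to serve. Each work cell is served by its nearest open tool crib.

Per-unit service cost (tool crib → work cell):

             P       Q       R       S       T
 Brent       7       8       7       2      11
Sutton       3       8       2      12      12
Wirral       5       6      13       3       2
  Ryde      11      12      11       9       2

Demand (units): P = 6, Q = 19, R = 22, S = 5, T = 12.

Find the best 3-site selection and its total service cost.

With exactly 3 open, each work cell uses its cheapest among the chosen.
{Brent, Sutton, Wirral}: P→Sutton 3·6=18, Q→Wirral 6·19=114, R→Sutton 2·22=44, S→Brent 2·5=10, T→Wirral 2·12=24. Service cost 210.
{Sutton, Wirral, Ryde}: service cost 215
{Brent, Sutton, Ryde}: service cost 248
Among all 4 size-3 choices, {Brent, Sutton, Wirral} is lowest.

Choose Brent, Sutton and Wirral; total service cost 210.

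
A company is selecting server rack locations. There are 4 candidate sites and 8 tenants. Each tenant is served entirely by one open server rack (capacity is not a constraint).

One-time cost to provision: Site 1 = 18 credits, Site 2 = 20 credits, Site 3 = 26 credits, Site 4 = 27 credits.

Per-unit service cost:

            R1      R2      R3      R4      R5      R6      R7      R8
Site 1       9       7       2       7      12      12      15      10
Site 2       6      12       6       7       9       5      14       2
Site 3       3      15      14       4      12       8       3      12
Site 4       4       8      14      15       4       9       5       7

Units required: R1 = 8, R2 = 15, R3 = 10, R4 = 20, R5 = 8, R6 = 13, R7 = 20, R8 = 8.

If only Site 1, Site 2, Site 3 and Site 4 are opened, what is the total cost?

Total cost: 493

Each tenant is assigned to its cheapest site among the open ones.
{Site 1, Site 2, Site 3, Site 4}: R1→Site 3 3·8=24, R2→Site 1 7·15=105, R3→Site 1 2·10=20, R4→Site 3 4·20=80, R5→Site 4 4·8=32, R6→Site 2 5·13=65, R7→Site 3 3·20=60, R8→Site 2 2·8=16. Service 402; fixed 91; total 493.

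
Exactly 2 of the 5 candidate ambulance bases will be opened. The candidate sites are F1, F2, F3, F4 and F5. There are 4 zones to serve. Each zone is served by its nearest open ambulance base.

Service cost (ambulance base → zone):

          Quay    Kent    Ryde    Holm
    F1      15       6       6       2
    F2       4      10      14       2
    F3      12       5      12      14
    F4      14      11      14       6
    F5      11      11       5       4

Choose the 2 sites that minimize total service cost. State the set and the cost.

Choose F1 and F2; total service cost 18.

With exactly 2 open, each zone uses its cheapest among the chosen.
{F1, F2}: Quay→F2 4, Kent→F1 6, Ryde→F1 6, Holm→F1 2. Service cost 18.
{F2, F5}: service cost 21
{F2, F3}: service cost 23
Among all 10 size-2 choices, {F1, F2} is lowest.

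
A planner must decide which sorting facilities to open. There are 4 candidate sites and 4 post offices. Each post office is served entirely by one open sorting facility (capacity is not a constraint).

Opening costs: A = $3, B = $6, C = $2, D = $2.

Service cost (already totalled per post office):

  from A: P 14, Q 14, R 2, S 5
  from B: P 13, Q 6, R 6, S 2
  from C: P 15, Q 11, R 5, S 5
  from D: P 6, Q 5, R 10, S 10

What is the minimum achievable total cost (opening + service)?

Minimum total cost: 23

For any fixed open set, each post office goes to its cheapest open site; total = fixed + service.
{A, D}: P→D 6, Q→D 5, R→A 2, S→A 5. Service 18; fixed 5; total 23.
{A, C, D}: service 18 + fixed 7 = 25
{C, D}: service 21 + fixed 4 = 25
{A, B, C, D}: service 15 + fixed 13 = 28
No other subset beats 23.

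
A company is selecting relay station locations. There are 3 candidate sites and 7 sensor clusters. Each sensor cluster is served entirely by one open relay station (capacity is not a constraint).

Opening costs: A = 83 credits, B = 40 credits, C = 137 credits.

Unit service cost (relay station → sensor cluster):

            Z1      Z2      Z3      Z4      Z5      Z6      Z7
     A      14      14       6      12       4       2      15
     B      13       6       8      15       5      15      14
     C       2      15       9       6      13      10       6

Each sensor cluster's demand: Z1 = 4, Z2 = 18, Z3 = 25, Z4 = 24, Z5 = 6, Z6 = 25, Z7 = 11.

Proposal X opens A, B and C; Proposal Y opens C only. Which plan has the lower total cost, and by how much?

Proposal X: {A, B, C}: Z1→C 2·4=8, Z2→B 6·18=108, Z3→A 6·25=150, Z4→C 6·24=144, Z5→A 4·6=24, Z6→A 2·25=50, Z7→C 6·11=66. Service 550; fixed 260; total 810.
Proposal Y: {C}: Z1→C 2·4=8, Z2→C 15·18=270, Z3→C 9·25=225, Z4→C 6·24=144, Z5→C 13·6=78, Z6→C 10·25=250, Z7→C 6·11=66. Service 1041; fixed 137; total 1178.
Difference: |810 − 1178| = 368.

Proposal X is cheaper by 368.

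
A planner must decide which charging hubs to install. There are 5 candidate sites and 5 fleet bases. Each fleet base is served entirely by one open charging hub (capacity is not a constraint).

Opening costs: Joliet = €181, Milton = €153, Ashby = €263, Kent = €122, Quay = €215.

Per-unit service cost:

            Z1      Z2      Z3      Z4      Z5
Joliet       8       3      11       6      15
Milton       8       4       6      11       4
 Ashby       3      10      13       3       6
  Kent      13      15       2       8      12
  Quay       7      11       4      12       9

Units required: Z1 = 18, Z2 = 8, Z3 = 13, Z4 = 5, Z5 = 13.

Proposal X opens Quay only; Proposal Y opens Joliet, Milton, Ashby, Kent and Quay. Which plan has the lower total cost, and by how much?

Proposal X is cheaper by 447.

Proposal X: {Quay}: Z1→Quay 7·18=126, Z2→Quay 11·8=88, Z3→Quay 4·13=52, Z4→Quay 12·5=60, Z5→Quay 9·13=117. Service 443; fixed 215; total 658.
Proposal Y: {Joliet, Milton, Ashby, Kent, Quay}: Z1→Ashby 3·18=54, Z2→Joliet 3·8=24, Z3→Kent 2·13=26, Z4→Ashby 3·5=15, Z5→Milton 4·13=52. Service 171; fixed 934; total 1105.
Difference: |658 − 1105| = 447.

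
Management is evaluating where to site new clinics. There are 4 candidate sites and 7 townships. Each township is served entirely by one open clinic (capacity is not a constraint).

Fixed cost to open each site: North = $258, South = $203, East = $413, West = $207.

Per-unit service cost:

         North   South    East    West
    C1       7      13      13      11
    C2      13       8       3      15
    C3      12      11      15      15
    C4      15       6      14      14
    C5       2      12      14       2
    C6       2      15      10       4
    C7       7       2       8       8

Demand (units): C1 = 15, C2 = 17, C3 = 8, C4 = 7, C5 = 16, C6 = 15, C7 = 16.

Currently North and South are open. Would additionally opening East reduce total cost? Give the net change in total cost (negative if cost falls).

No — net change +328 (cost rises by 328).

Current service cost with {North, South}: 465.
Adding East: each township re-picks its cheapest; new service cost 380, saving 85.
Extra fixed cost: 413. Net change = 413 − 85 = 328.
(Totals: 926 → 1254.)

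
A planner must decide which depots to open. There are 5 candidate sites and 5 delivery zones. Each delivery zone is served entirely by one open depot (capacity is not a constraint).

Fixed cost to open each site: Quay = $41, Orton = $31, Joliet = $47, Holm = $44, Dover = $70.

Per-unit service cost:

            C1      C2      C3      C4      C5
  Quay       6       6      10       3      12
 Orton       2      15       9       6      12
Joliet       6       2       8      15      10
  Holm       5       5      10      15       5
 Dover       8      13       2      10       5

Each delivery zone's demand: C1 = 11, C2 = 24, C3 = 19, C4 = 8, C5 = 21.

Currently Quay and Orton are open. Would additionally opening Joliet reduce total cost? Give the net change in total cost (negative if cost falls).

Current service cost with {Quay, Orton}: 613.
Adding Joliet: each delivery zone re-picks its cheapest; new service cost 456, saving 157.
Extra fixed cost: 47. Net change = 47 − 157 = -110.
(Totals: 685 → 575.)

Yes — net change −110 (cost falls by 110).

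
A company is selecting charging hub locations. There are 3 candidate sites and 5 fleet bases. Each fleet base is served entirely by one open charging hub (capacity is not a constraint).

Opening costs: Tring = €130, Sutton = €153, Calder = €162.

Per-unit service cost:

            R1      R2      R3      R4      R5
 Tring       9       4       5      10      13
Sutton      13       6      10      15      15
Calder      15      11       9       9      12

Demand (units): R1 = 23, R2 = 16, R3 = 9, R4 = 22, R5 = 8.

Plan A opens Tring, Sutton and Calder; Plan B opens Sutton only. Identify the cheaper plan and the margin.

Plan A is cheaper by 33.

Plan A: {Tring, Sutton, Calder}: R1→Tring 9·23=207, R2→Tring 4·16=64, R3→Tring 5·9=45, R4→Calder 9·22=198, R5→Calder 12·8=96. Service 610; fixed 445; total 1055.
Plan B: {Sutton}: R1→Sutton 13·23=299, R2→Sutton 6·16=96, R3→Sutton 10·9=90, R4→Sutton 15·22=330, R5→Sutton 15·8=120. Service 935; fixed 153; total 1088.
Difference: |1055 − 1088| = 33.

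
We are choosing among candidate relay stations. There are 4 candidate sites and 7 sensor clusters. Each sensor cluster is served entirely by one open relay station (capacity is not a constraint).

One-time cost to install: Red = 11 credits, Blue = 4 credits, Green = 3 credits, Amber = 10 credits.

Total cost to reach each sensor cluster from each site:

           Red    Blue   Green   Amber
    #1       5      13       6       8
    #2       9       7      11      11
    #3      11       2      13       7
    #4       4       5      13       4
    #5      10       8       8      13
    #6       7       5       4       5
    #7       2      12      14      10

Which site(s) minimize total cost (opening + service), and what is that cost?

Open Red and Blue; minimum total cost 48.

For any fixed open set, each sensor cluster goes to its cheapest open site; total = fixed + service.
{Red, Blue}: #1→Red 5, #2→Blue 7, #3→Blue 2, #4→Red 4, #5→Blue 8, #6→Blue 5, #7→Red 2. Service 33; fixed 15; total 48.
{Red, Blue, Green}: service 32 + fixed 18 = 50
{Blue, Green}: service 44 + fixed 7 = 51
{Red, Blue, Green, Amber}: #1→Red 5, #2→Blue 7, #3→Blue 2, #4→Red 4, #5→Blue 8, #6→Green 4, #7→Red 2. Service 32; fixed 28; total 60.
(All 15 nonempty subsets were checked; Red and Blue is lowest.)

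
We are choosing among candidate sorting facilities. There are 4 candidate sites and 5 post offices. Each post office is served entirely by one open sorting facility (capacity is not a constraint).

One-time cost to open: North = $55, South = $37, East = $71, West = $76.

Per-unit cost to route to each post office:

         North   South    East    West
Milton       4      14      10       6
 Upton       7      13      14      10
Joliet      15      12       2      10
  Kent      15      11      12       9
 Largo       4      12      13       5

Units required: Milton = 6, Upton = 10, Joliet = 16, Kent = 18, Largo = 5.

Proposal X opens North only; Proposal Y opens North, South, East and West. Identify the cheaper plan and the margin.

Proposal X: {North}: Milton→North 4·6=24, Upton→North 7·10=70, Joliet→North 15·16=240, Kent→North 15·18=270, Largo→North 4·5=20. Service 624; fixed 55; total 679.
Proposal Y: {North, South, East, West}: Milton→North 4·6=24, Upton→North 7·10=70, Joliet→East 2·16=32, Kent→West 9·18=162, Largo→North 4·5=20. Service 308; fixed 239; total 547.
Difference: |679 − 547| = 132.

Proposal Y is cheaper by 132.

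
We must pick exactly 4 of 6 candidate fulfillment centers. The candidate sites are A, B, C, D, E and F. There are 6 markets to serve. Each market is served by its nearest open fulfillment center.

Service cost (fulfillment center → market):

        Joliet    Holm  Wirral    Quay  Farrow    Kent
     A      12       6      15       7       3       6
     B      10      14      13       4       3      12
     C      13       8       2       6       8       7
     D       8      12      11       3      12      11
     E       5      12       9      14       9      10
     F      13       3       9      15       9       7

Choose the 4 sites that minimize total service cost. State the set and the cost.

With exactly 4 open, each market uses its cheapest among the chosen.
{B, C, E, F}: Joliet→E 5, Holm→F 3, Wirral→C 2, Quay→B 4, Farrow→B 3, Kent→C 7. Service cost 24.
{A, C, D, E}: service cost 25
{A, C, D, F}: service cost 25
Among all 15 size-4 choices, {B, C, E, F} is lowest.

Choose B, C, E and F; total service cost 24.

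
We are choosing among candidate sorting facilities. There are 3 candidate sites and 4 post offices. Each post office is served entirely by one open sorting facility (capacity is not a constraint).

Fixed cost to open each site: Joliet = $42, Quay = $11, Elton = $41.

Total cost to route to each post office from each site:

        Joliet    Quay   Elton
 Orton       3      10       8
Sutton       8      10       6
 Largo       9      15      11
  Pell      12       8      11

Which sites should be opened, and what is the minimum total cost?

For any fixed open set, each post office goes to its cheapest open site; total = fixed + service.
{Quay}: Orton→Quay 10, Sutton→Quay 10, Largo→Quay 15, Pell→Quay 8. Service 43; fixed 11; total 54.
{Joliet}: service 32 + fixed 42 = 74
{Elton}: service 36 + fixed 41 = 77
{Joliet, Quay, Elton}: Orton→Joliet 3, Sutton→Elton 6, Largo→Joliet 9, Pell→Quay 8. Service 26; fixed 94; total 120.
(All 7 nonempty subsets were checked; Quay only is lowest.)

Open Quay only; minimum total cost 54.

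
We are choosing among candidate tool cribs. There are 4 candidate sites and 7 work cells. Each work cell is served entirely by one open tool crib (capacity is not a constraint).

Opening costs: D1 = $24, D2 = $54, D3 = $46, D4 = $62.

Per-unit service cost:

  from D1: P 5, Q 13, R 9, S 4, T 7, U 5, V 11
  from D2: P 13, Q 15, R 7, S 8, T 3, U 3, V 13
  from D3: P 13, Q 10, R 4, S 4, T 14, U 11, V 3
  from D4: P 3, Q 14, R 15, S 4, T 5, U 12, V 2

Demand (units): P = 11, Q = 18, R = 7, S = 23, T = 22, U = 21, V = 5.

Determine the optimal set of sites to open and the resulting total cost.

For any fixed open set, each work cell goes to its cheapest open site; total = fixed + service.
{D1, D2, D3}: P→D1 5·11=55, Q→D3 10·18=180, R→D3 4·7=28, S→D1 4·23=92, T→D2 3·22=66, U→D2 3·21=63, V→D3 3·5=15. Service 499; fixed 124; total 623.
{D2, D3, D4}: service 472 + fixed 162 = 634
{D1, D2, D3, D4}: service 472 + fixed 186 = 658
{D1}: P→D1 5·11=55, Q→D1 13·18=234, R→D1 9·7=63, S→D1 4·23=92, T→D1 7·22=154, U→D1 5·21=105, V→D1 11·5=55. Service 758; fixed 24; total 782.
No other subset beats 623.

Open D1, D2 and D3; minimum total cost 623.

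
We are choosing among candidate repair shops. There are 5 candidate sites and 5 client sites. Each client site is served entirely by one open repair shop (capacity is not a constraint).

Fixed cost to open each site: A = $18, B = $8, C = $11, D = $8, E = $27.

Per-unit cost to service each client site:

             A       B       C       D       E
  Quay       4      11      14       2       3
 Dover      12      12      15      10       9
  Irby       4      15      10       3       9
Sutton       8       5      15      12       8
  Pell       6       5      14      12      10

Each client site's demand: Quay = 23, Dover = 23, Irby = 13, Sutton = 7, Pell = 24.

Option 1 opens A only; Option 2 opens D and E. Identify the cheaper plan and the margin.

Option 1: {A}: Quay→A 4·23=92, Dover→A 12·23=276, Irby→A 4·13=52, Sutton→A 8·7=56, Pell→A 6·24=144. Service 620; fixed 18; total 638.
Option 2: {D, E}: Quay→D 2·23=46, Dover→E 9·23=207, Irby→D 3·13=39, Sutton→E 8·7=56, Pell→E 10·24=240. Service 588; fixed 35; total 623.
Difference: |638 − 623| = 15.

Option 2 is cheaper by 15.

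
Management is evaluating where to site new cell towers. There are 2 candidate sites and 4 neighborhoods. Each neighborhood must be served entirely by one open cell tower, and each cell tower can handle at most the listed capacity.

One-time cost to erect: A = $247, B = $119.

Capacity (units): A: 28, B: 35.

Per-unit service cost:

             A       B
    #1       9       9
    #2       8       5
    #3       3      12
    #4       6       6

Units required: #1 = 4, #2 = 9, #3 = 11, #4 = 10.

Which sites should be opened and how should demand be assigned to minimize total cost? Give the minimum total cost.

Open {B}: #1→B 9·4=36, #2→B 5·9=45, #3→B 12·11=132, #4→B 6·10=60.
Loads: B carries 34/35. Service 273; fixed 119; total 392.
Next best feasible plan costs 540.

Minimum total cost: 392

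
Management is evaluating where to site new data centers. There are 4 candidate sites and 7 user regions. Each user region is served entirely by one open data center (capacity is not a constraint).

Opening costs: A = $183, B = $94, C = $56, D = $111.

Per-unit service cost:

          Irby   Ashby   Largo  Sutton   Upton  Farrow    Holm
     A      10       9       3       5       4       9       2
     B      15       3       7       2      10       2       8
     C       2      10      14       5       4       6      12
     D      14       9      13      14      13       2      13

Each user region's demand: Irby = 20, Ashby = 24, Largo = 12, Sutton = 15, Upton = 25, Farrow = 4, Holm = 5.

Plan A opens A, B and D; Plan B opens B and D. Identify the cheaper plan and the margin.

Plan A: {A, B, D}: Irby→A 10·20=200, Ashby→B 3·24=72, Largo→A 3·12=36, Sutton→B 2·15=30, Upton→A 4·25=100, Farrow→B 2·4=8, Holm→A 2·5=10. Service 456; fixed 388; total 844.
Plan B: {B, D}: Irby→D 14·20=280, Ashby→B 3·24=72, Largo→B 7·12=84, Sutton→B 2·15=30, Upton→B 10·25=250, Farrow→B 2·4=8, Holm→B 8·5=40. Service 764; fixed 205; total 969.
Difference: |844 − 969| = 125.

Plan A is cheaper by 125.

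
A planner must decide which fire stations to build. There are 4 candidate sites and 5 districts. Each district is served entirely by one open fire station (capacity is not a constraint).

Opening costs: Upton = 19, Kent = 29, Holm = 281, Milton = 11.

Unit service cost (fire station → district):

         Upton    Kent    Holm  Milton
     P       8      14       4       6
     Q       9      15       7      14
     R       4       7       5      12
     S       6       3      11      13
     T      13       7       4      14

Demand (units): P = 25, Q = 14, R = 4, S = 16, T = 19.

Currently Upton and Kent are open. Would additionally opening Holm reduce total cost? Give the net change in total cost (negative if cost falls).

Current service cost with {Upton, Kent}: 523.
Adding Holm: each district re-picks its cheapest; new service cost 338, saving 185.
Extra fixed cost: 281. Net change = 281 − 185 = 96.
(Totals: 571 → 667.)

No — net change +96 (cost rises by 96).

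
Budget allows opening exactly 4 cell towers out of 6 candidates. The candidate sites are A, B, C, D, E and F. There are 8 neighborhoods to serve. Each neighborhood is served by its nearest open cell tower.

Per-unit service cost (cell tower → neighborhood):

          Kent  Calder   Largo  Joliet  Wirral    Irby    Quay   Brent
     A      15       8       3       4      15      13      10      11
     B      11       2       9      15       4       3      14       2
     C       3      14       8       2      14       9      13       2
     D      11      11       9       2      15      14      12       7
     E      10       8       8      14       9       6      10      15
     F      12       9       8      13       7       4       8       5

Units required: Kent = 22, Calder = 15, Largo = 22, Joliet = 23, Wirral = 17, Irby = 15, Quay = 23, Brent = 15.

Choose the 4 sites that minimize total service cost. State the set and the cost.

Choose A, B, C and F; total service cost 535.

With exactly 4 open, each neighborhood uses its cheapest among the chosen.
{A, B, C, F}: Kent→C 3·22=66, Calder→B 2·15=30, Largo→A 3·22=66, Joliet→C 2·23=46, Wirral→B 4·17=68, Irby→B 3·15=45, Quay→F 8·23=184, Brent→B 2·15=30. Service cost 535.
{A, B, C, D}: service cost 581
{A, B, C, E}: service cost 581
Among all 15 size-4 choices, {A, B, C, F} is lowest.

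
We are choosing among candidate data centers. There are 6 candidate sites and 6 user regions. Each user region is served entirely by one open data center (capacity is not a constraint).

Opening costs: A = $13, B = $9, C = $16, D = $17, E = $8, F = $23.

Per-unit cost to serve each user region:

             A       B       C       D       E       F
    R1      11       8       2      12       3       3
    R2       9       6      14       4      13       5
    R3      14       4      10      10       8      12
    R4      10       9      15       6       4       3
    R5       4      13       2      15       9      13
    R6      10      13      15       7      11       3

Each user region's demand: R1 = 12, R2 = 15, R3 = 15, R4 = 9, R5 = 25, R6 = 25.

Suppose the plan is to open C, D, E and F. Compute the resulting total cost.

Each user region is assigned to its cheapest site among the open ones.
{C, D, E, F}: R1→C 2·12=24, R2→D 4·15=60, R3→E 8·15=120, R4→F 3·9=27, R5→C 2·25=50, R6→F 3·25=75. Service 356; fixed 64; total 420.

Total cost: 420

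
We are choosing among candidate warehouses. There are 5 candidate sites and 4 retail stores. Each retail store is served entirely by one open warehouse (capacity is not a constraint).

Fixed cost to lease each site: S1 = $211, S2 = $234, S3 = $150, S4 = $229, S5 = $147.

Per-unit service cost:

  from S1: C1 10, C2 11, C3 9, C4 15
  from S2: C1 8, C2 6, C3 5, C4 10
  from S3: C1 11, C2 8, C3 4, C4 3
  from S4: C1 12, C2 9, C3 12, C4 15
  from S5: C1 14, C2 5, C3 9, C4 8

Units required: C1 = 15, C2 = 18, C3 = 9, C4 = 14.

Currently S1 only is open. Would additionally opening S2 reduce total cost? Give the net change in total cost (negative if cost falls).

Current service cost with {S1}: 639.
Adding S2: each retail store re-picks its cheapest; new service cost 413, saving 226.
Extra fixed cost: 234. Net change = 234 − 226 = 8.
(Totals: 850 → 858.)

No — net change +8 (cost rises by 8).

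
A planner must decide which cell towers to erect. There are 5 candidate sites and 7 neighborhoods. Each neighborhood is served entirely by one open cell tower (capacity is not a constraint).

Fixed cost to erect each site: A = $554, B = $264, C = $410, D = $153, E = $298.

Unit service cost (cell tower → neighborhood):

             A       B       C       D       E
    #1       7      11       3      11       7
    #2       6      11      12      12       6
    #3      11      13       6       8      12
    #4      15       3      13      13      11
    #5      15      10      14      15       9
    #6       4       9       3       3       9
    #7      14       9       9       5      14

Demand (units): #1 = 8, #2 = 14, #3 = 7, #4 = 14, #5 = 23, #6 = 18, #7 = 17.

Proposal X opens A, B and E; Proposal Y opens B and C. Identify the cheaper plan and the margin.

Proposal Y is cheaper by 434.

Proposal X: {A, B, E}: #1→A 7·8=56, #2→A 6·14=84, #3→A 11·7=77, #4→B 3·14=42, #5→E 9·23=207, #6→A 4·18=72, #7→B 9·17=153. Service 691; fixed 1116; total 1807.
Proposal Y: {B, C}: #1→C 3·8=24, #2→B 11·14=154, #3→C 6·7=42, #4→B 3·14=42, #5→B 10·23=230, #6→C 3·18=54, #7→B 9·17=153. Service 699; fixed 674; total 1373.
Difference: |1807 − 1373| = 434.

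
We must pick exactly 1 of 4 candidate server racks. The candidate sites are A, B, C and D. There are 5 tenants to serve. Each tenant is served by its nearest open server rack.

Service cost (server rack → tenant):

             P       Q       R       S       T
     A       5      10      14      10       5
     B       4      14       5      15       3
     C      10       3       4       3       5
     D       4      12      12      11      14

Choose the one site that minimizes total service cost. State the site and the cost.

Choose C only; total service cost 25.

With exactly 1 open, each tenant uses its cheapest among the chosen.
{C}: P→C 10, Q→C 3, R→C 4, S→C 3, T→C 5. Service cost 25.
{B}: service cost 41
{A}: service cost 44
Among all 4 size-1 choices, {C} is lowest.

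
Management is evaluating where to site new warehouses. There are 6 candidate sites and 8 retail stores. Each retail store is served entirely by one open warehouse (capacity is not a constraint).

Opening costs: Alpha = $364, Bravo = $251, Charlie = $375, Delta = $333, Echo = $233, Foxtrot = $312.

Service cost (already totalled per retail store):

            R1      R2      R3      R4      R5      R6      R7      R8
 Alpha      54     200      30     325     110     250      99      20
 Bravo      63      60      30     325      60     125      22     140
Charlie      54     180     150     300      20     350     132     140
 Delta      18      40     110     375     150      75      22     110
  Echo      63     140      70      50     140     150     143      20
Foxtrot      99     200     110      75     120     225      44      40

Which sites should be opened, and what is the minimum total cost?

Open Bravo and Echo; minimum total cost 914.

For any fixed open set, each retail store goes to its cheapest open site; total = fixed + service.
{Bravo, Echo}: R1→Bravo 63, R2→Bravo 60, R3→Bravo 30, R4→Echo 50, R5→Bravo 60, R6→Bravo 125, R7→Bravo 22, R8→Echo 20. Service 430; fixed 484; total 914.
{Delta, Echo}: service 435 + fixed 566 = 1001
{Echo}: service 776 + fixed 233 = 1009
{Alpha, Bravo, Charlie, Delta, Echo, Foxtrot}: service 275 + fixed 1868 = 2143
No other subset beats 914.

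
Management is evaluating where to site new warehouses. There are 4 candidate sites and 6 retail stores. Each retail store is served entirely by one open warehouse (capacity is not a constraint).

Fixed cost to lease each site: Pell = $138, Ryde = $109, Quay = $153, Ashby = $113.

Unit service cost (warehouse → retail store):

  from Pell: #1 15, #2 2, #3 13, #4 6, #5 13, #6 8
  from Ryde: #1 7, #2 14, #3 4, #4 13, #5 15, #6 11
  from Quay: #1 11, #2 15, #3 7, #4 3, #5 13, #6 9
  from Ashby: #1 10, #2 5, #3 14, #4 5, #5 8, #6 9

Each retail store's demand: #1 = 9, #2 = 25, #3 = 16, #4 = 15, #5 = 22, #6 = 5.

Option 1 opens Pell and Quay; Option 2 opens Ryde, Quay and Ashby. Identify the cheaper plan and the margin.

Option 2 is cheaper by 30.

Option 1: {Pell, Quay}: #1→Quay 11·9=99, #2→Pell 2·25=50, #3→Quay 7·16=112, #4→Quay 3·15=45, #5→Pell 13·22=286, #6→Pell 8·5=40. Service 632; fixed 291; total 923.
Option 2: {Ryde, Quay, Ashby}: #1→Ryde 7·9=63, #2→Ashby 5·25=125, #3→Ryde 4·16=64, #4→Quay 3·15=45, #5→Ashby 8·22=176, #6→Quay 9·5=45. Service 518; fixed 375; total 893.
Difference: |923 − 893| = 30.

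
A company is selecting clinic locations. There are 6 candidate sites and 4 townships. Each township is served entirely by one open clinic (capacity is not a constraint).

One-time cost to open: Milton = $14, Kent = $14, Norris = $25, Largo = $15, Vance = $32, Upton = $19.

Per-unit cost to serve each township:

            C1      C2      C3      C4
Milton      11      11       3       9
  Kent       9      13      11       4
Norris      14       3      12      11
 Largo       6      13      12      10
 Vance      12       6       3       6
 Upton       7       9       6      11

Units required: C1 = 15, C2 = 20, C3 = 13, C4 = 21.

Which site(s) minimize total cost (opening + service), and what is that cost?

Open Milton, Kent, Norris and Largo; minimum total cost 341.

For any fixed open set, each township goes to its cheapest open site; total = fixed + service.
{Milton, Kent, Norris, Largo}: C1→Largo 6·15=90, C2→Norris 3·20=60, C3→Milton 3·13=39, C4→Kent 4·21=84. Service 273; fixed 68; total 341.
{Kent, Norris, Largo, Vance}: C1→Largo 6·15=90, C2→Norris 3·20=60, C3→Vance 3·13=39, C4→Kent 4·21=84. Service 273; fixed 86; total 359.
{Milton, Kent, Norris, Largo, Upton}: service 273 + fixed 87 = 360
{Milton, Kent, Norris, Largo, Vance, Upton}: service 273 + fixed 119 = 392
No other subset beats 341.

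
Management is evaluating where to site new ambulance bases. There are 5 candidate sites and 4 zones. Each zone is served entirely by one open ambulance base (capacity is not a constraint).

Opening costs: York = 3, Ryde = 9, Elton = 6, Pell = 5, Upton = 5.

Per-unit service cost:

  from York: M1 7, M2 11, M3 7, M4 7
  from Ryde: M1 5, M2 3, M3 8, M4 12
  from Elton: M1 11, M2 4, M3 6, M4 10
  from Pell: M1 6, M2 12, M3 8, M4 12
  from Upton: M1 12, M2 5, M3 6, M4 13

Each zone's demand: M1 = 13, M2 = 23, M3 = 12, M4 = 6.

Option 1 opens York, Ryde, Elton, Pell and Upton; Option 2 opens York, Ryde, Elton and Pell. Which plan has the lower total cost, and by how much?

Option 1: {York, Ryde, Elton, Pell, Upton}: M1→Ryde 5·13=65, M2→Ryde 3·23=69, M3→Elton 6·12=72, M4→York 7·6=42. Service 248; fixed 28; total 276.
Option 2: {York, Ryde, Elton, Pell}: M1→Ryde 5·13=65, M2→Ryde 3·23=69, M3→Elton 6·12=72, M4→York 7·6=42. Service 248; fixed 23; total 271.
Difference: |276 − 271| = 5.

Option 2 is cheaper by 5.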